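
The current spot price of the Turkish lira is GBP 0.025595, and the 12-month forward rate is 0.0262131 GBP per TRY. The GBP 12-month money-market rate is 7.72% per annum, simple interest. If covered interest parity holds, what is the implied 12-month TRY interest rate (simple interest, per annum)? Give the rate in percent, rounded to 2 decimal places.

5.18%

T = 1 year.
F/S = 0.0262131/0.025595 = 1.0241492 = (growth of GBP) / (growth of TRY).
GBP growth factor: 1 + 0.0772×1 = 1.077200.
Hence g_TRY = 1.0517999.
(1.0517999 − 1)/T = 0.051800, i.e. 5.18%.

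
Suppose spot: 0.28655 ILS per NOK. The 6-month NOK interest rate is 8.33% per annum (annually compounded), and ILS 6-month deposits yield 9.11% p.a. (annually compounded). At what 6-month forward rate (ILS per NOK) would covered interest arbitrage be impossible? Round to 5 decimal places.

T = 6/12 years.
ILS accumulates by (1 + 0.0911)^(6/12) = 1.0445573.
NOK accumulates by (1 + 0.0833)^(6/12) = 1.040817.
Forward (ILS per NOK) = 0.28655 × 1.0445573 / 1.040817 = 0.2875798.

0.28758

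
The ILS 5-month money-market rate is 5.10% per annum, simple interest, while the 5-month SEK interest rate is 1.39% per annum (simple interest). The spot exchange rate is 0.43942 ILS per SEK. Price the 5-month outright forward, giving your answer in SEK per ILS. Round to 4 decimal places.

2.2413

T = 5/12 years.
ILS accumulates by 1 + 0.0510×5/12 = 1.021250.
Growth of 1 SEK over T: 1 + 0.0139×5/12 = 1.0057917.
CIP: F = S · (grow ILS)/(grow SEK) = 0.43942 × 1.021250/1.0057917 = 0.4461736 ILS per SEK.
Invert for SEK per ILS: 1 / 0.4461736 = 2.2413.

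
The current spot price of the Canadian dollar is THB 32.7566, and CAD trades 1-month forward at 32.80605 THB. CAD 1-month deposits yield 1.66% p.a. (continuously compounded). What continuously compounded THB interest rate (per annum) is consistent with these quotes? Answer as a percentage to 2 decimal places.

3.47%

T = 1/12 years.
F/S = 32.80605/32.7566 = 1.0015096 = (growth of THB) / (growth of CAD).
The CAD side grows by e^(0.0166×1/12) = 1.0013843.
Hence g_THB = 1.002896.
r = ln(1.002896)/(1/12) = 0.034702 → 3.47%.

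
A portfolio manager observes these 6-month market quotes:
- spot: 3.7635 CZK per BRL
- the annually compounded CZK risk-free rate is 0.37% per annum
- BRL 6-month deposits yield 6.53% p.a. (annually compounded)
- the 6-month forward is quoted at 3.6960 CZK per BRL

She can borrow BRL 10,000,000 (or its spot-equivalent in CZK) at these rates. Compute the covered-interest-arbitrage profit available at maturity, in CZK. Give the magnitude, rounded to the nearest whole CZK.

T = 6/12 years.
Route A — deposit BRL, sell forward: 10,000,000 × 1.0321337123 × 3.6960 = CZK 38,147,662.01.
Route B — convert at spot, deposit CZK: 10,000,000 × 3.7635 × 1.0018482919 = CZK 37,704,560.47.
The quoted forward overvalues BRL, so borrow CZK, buy BRL at spot, deposit the BRL at 6.53%, and sell the proceeds forward at 3.6960.
Profit = 38,147,662.01 − 37,704,560.47 = CZK 443,102.

CZK 443,102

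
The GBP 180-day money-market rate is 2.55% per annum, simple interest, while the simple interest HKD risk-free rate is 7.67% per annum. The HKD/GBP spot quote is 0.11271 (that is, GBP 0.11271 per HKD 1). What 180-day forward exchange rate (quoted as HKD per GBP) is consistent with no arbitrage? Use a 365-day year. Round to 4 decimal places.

9.0936

T = 180/365 years.
GBP accumulates by 1 + 0.0255×180/365 = 1.0125753.
HKD growth factor: 1 + 0.0767×180/365 = 1.0378247.
So F = 0.11271 × 1.0125753 / 1.0378247 = 0.1099679 (GBP/HKD).
Invert for HKD per GBP: 1 / 0.1099679 = 9.0936.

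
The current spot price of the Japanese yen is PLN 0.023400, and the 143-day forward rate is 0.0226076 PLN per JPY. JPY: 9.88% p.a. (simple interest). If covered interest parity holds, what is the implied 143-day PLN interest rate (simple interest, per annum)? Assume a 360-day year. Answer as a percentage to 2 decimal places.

1.02%

T = 143/360 years.
F/S = 0.0226076/0.0234 = 0.9661368 = (growth of PLN) / (growth of JPY).
The JPY side grows by 1 + 0.0988×143/360 = 1.0392456.
So the PLN growth factor = 1.0040534.
(1.0040534 − 1)/T = 0.010204, i.e. 1.02%.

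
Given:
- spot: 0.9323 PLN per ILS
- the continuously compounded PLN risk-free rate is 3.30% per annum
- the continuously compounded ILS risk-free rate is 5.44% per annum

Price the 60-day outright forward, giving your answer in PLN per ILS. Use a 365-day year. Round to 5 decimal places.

T = 60/365 years.
PLN accumulates by e^(0.0330×60/365) = 1.0054394.
ILS growth factor: e^(0.0544×60/365) = 1.0089826.
So F = 0.9323 × 1.0054394 / 1.0089826 = 0.9290261 (PLN/ILS).

0.92903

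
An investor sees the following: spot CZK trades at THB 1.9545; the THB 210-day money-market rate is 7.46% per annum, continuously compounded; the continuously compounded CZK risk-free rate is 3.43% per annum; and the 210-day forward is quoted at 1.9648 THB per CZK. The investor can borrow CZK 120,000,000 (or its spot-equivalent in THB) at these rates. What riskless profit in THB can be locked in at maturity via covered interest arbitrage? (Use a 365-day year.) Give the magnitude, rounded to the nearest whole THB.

T = 210/365 years.
Route A — deposit CZK, sell forward: 120,000,000 × 1.01993025405 × 1.9648 = THB 240,475,075.58.
Route B — convert at spot, deposit THB: 120,000,000 × 1.9545 × 1.04385495513 = THB 244,825,741.18.
The quoted forward undervalues CZK, so borrow CZK, convert to THB at spot, deposit the THB at 7.46%, and buy CZK forward at 1.9648 to cover the loan.
The gap between the two covered legs is THB 4,350,666.

THB 4,350,666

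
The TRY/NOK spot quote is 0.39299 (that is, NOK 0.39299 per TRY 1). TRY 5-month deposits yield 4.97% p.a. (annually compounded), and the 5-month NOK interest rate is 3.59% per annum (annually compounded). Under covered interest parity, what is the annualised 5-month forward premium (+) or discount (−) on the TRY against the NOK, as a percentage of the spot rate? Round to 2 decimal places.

-1.32%

T = 5/12 years.
CIP forward (NOK per TRY) = 0.39299 × 1.0148046/1.0204158 = 0.39082897.
(F − S)/S ÷ T = (0.39082897 − 0.39299)/0.39299/(5/12) = -0.013197 → -1.32%.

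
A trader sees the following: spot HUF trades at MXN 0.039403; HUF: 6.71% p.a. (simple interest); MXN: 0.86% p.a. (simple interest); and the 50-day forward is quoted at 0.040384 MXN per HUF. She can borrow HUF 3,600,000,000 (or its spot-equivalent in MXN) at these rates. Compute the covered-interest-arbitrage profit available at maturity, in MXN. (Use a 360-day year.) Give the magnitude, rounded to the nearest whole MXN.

MXN 4,717,050

T = 50/360 years.
Route A — deposit HUF, sell forward: 3,600,000,000 × 1.00931944444 × 0.040384 = MXN 146,737,283.20.
Route B — convert at spot, deposit MXN: 3,600,000,000 × 0.039403 × 1.00119444444 = MXN 142,020,232.90.
The quoted forward overvalues HUF, so borrow MXN, buy HUF at spot, deposit the HUF at 6.71%, and sell the proceeds forward at 0.040384.
Arbitrage profit = |146,737,283.20 − 142,020,232.90| = MXN 4,717,050.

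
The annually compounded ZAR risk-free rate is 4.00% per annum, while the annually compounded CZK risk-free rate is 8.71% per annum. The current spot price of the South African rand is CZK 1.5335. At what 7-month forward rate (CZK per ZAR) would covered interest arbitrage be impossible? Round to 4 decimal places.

1.5736

T = 7/12 years.
Growth of 1 CZK over T: (1 + 0.0871)^(7/12) = 1.0499224.
ZAR growth factor: (1 + 0.0400)^(7/12) = 1.0231425.
So F = 1.5335 × 1.0499224 / 1.0231425 = 1.573638 (CZK/ZAR).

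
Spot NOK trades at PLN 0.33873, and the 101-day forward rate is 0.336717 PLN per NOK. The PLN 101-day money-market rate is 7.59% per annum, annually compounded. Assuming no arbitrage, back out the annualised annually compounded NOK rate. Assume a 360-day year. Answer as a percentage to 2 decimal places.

T = 101/360 years.
By CIP, F/S equals the PLN-to-NOK growth ratio: 0.336717/0.33873 = 0.9940572.
PLN growth factor: (1 + 0.0759)^(101/360) = 1.0207368.
So the NOK growth factor = 1.0268391.
Annualise: 1.0268391^(360/101) − 1 = 0.099002 = 9.90%.

9.90%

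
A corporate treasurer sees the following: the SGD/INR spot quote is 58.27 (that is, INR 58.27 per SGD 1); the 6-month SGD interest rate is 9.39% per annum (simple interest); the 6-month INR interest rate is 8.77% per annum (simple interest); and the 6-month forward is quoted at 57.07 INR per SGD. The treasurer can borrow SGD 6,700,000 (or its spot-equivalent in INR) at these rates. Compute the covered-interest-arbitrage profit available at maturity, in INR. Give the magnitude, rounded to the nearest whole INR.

INR 7,207,210

T = 6/12 years.
Invest the SGD and cover forward: 6,700,000 × 1.046950 × 57.07 = INR 400,321,224.55.
Convert at spot and invest in INR: 6,700,000 × 58.27 × 1.043850 = INR 407,528,434.65.
The quoted forward undervalues SGD, so borrow SGD, convert to INR at spot, deposit the INR at 8.77%, and buy SGD forward at 57.07 to cover the loan.
The gap between the two covered legs is INR 7,207,210.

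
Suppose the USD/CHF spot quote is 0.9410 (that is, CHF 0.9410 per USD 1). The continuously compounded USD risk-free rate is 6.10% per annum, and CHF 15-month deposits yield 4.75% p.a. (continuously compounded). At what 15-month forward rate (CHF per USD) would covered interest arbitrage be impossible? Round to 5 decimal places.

T = 15/12 years.
CHF accumulates by e^(0.0475×15/12) = 1.0611731.
Growth of 1 USD over T: e^(0.0610×15/12) = 1.0792323.
So F = 0.941 × 1.0611731 / 1.0792323 = 0.9252539 (CHF/USD).

0.92525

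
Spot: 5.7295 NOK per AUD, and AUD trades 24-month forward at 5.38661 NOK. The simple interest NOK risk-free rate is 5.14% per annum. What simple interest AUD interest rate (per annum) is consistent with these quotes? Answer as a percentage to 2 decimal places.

8.65%

T = 2 years.
CIP gives F = S · g_NOK/g_AUD, so g_NOK/g_AUD = 5.38661/5.7295 = 0.9401536.
The NOK side grows by 1 + 0.0514×2 = 1.102800.
That pins the AUD growth at 1.1729998.
r = (1.1729998 − 1)/2 = 0.086500 → 8.65%.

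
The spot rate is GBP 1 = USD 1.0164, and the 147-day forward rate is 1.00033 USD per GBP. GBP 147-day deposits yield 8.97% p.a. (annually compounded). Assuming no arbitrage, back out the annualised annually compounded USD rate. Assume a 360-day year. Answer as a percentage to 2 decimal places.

4.80%

T = 147/360 years.
F/S = 1.00033/1.0164 = 0.9841893 = (growth of USD) / (growth of GBP).
GBP growth factor: (1 + 0.0897)^(147/360) = 1.0356993.
That pins the USD growth at 1.0193242.
Annualise: 1.0193242^(360/147) − 1 = 0.047989 = 4.80%.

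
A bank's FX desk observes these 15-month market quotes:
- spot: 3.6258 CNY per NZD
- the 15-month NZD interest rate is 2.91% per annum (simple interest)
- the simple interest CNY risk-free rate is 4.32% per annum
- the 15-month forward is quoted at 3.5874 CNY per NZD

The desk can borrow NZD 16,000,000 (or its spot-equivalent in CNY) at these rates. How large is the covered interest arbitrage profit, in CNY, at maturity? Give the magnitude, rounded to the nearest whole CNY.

CNY 1,659,224

T = 15/12 years.
Invest the NZD and cover forward: 16,000,000 × 1.036375 × 3.5874 = CNY 59,486,266.80.
Convert at spot and invest in CNY: 16,000,000 × 3.6258 × 1.054000 = CNY 61,145,491.20.
The quoted forward undervalues NZD, so borrow NZD, convert to CNY at spot, deposit the CNY at 4.32%, and buy NZD forward at 3.5874 to cover the loan.
The gap between the two covered legs is CNY 1,659,224.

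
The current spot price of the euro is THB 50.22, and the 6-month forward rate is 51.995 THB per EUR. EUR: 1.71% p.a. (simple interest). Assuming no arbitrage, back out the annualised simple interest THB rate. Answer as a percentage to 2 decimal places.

T = 6/12 years.
CIP gives F = S · g_THB/g_EUR, so g_THB/g_EUR = 51.995/50.22 = 1.0353445.
The EUR side grows by 1 + 0.0171×6/12 = 1.008550.
So the THB growth factor = 1.0441967.
(1.0441967 − 1)/T = 0.088393, i.e. 8.84%.

8.84%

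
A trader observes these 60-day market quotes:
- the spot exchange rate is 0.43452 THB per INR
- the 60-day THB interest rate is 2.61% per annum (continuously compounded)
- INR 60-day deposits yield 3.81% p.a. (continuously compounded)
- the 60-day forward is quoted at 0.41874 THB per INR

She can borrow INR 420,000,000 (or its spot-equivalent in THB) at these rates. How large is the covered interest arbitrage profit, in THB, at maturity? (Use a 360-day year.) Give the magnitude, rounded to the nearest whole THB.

T = 60/360 years.
Invest the INR and cover forward: 420,000,000 × 1.00637020399 × 0.41874 = THB 176,991,132.87.
Convert at spot and invest in THB: 420,000,000 × 0.43452 × 1.00435947498 = THB 183,293,997.21.
The quoted forward undervalues INR, so borrow INR, convert to THB at spot, deposit the THB at 2.61%, and buy INR forward at 0.41874 to cover the loan.
The gap between the two covered legs is THB 6,302,864.

THB 6,302,864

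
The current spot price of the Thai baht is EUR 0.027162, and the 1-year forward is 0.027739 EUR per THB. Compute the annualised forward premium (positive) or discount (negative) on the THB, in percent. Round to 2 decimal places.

+2.12%

T = 1 year.
THB trades forward at +2.12429% vs spot over the period.
Annualise by dividing by T: 0.0212429 / 1 = 0.021243 → 2.12%.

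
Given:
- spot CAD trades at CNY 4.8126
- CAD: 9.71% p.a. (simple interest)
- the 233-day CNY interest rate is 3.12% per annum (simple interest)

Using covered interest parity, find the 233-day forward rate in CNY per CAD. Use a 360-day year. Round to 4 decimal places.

T = 233/360 years.
Growth of 1 CNY over T: 1 + 0.0312×233/360 = 1.0201933.
CAD accumulates by 1 + 0.0971×233/360 = 1.0628453.
Forward (CNY per CAD) = 4.8126 × 1.0201933 / 1.0628453 = 4.619470.

4.6195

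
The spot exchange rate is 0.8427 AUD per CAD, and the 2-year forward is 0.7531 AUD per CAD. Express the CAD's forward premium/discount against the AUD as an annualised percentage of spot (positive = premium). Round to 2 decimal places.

-5.32%

T = 2 years.
Period premium: (0.7531 − 0.8427)/0.8427 = -0.1063249.
×(1/T) gives -5.32% p.a.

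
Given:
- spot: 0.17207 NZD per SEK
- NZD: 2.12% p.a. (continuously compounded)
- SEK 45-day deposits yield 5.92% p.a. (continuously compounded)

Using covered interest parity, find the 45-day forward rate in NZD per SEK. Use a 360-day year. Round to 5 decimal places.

T = 45/360 years.
NZD accumulates by e^(0.0212×45/360) = 1.0026535.
SEK growth factor: e^(0.0592×45/360) = 1.0074274.
So F = 0.17207 × 1.0026535 / 1.0074274 = 0.1712546 (NZD/SEK).

0.17125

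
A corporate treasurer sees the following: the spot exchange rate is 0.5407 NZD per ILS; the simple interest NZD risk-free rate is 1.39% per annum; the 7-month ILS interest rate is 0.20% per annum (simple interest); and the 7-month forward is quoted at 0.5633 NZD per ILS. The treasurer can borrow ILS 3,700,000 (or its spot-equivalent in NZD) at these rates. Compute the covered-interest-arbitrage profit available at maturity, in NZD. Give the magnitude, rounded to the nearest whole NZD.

T = 7/12 years.
Route A — deposit ILS, sell forward: 3,700,000 × 1.001166667 × 0.5633 = NZD 2,086,641.58.
Route B — convert at spot, deposit NZD: 3,700,000 × 0.5407 × 1.008108333 = NZD 2,016,811.45.
The quoted forward overvalues ILS, so borrow NZD, buy ILS at spot, deposit the ILS at 0.20%, and sell the proceeds forward at 0.5633.
Profit = 2,086,641.58 − 2,016,811.45 = NZD 69,830.

NZD 69,830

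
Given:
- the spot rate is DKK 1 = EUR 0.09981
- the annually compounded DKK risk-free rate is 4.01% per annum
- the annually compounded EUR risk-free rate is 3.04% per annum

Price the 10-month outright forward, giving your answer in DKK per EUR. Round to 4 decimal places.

T = 10/12 years.
EUR growth factor: (1 + 0.0304)^(10/12) = 1.0252699.
DKK growth factor: (1 + 0.0401)^(10/12) = 1.0333067.
So F = 0.09981 × 1.0252699 / 1.0333067 = 0.099033703 (EUR/DKK).
Quoted the other way: 1/0.099033703 = 10.0976 DKK per EUR.

10.0976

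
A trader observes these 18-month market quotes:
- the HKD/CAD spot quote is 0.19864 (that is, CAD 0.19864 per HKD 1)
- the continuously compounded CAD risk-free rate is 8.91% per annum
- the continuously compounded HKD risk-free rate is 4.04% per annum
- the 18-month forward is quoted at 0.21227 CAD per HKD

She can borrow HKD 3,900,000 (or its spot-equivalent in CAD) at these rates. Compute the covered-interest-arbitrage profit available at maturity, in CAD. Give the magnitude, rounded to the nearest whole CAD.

CAD 5,900

T = 18/12 years.
Invest the HKD and cover forward: 3,900,000 × 1.06247384 × 0.21227 = CAD 879,572.16.
Convert at spot and invest in CAD: 3,900,000 × 0.19864 × 1.1429927 = CAD 885,471.87.
The quoted forward undervalues HKD, so borrow HKD, convert to CAD at spot, deposit the CAD at 8.91%, and buy HKD forward at 0.21227 to cover the loan.
Profit = 885,471.87 − 879,572.16 = CAD 5,900.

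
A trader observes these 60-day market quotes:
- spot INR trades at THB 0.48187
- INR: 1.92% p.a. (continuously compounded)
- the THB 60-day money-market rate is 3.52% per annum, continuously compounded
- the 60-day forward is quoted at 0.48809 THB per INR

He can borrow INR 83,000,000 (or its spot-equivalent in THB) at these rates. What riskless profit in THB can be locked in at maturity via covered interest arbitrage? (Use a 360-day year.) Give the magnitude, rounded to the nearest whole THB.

THB 410,776

T = 60/360 years.
Keep in INR, deliver into the forward: 83,000,000·1.0032051255·0.48809 = THB 40,641,314.35.
Swap to THB now, deposit: 83,000,000·0.48187·1.0058839093 = THB 40,230,538.19.
The quoted forward overvalues INR, so borrow THB, buy INR at spot, deposit the INR at 1.92%, and sell the proceeds forward at 0.48809.
Arbitrage profit = |40,641,314.35 − 40,230,538.19| = THB 410,776.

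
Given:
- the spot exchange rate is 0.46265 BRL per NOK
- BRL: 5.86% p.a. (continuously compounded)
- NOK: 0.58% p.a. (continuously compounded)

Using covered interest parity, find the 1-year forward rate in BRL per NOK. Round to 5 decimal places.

0.48773

T = 1 year.
BRL growth factor: e^(0.0586×1) = 1.060351.
Growth of 1 NOK over T: e^(0.0058×1) = 1.0058169.
CIP: F = S · (grow BRL)/(grow NOK) = 0.46265 × 1.060351/1.0058169 = 0.4877343 BRL per NOK.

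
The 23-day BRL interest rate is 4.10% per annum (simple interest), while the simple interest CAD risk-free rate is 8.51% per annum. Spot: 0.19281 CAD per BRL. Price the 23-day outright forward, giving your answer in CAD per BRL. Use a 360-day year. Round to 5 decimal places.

0.19335

T = 23/360 years.
CAD growth factor: 1 + 0.0851×23/360 = 1.0054369.
BRL accumulates by 1 + 0.0410×23/360 = 1.0026194.
CIP: F = S · (grow CAD)/(grow BRL) = 0.19281 × 1.0054369/1.0026194 = 0.1933518 CAD per BRL.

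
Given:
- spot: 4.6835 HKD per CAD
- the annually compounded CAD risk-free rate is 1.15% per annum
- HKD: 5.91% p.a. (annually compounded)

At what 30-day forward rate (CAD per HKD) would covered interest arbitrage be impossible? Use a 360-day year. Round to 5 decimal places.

0.21270

T = 30/360 years.
HKD accumulates by (1 + 0.0591)^(30/360) = 1.0047964.
Growth of 1 CAD over T: (1 + 0.0115)^(30/360) = 1.0009533.
Forward (HKD per CAD) = 4.6835 × 1.0047964 / 1.0009533 = 4.701482.
Invert for CAD per HKD: 1 / 4.701482 = 0.21270.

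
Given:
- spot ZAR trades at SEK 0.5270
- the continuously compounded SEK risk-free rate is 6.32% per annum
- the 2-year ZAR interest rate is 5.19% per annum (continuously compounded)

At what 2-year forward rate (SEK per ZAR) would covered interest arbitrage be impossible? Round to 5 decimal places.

T = 2 years.
SEK growth factor: e^(0.0632×2) = 1.134736.
ZAR accumulates by e^(0.0519×2) = 1.1093786.
So F = 0.527 × 1.134736 / 1.1093786 = 0.5390458 (SEK/ZAR).

0.53905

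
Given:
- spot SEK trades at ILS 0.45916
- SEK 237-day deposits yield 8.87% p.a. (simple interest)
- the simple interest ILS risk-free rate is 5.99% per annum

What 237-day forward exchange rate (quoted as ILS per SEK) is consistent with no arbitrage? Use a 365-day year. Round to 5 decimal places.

0.45104

T = 237/365 years.
Growth of 1 ILS over T: 1 + 0.0599×237/365 = 1.038894.
SEK growth factor: 1 + 0.0887×237/365 = 1.0575942.
CIP: F = S · (grow ILS)/(grow SEK) = 0.45916 × 1.038894/1.0575942 = 0.4510412 ILS per SEK.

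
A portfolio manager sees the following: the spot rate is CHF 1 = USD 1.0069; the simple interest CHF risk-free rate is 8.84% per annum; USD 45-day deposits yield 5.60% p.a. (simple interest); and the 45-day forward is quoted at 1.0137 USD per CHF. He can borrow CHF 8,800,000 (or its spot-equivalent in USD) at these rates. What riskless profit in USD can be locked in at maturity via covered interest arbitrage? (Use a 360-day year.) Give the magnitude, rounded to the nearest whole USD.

USD 96,387

T = 45/360 years.
Invest the CHF and cover forward: 8,800,000 × 1.011050 × 1.0137 = USD 9,019,132.19.
Convert at spot and invest in USD: 8,800,000 × 1.0069 × 1.007000 = USD 8,922,745.04.
The quoted forward overvalues CHF, so borrow USD, buy CHF at spot, deposit the CHF at 8.84%, and sell the proceeds forward at 1.0137.
Profit = 9,019,132.19 − 8,922,745.04 = USD 96,387.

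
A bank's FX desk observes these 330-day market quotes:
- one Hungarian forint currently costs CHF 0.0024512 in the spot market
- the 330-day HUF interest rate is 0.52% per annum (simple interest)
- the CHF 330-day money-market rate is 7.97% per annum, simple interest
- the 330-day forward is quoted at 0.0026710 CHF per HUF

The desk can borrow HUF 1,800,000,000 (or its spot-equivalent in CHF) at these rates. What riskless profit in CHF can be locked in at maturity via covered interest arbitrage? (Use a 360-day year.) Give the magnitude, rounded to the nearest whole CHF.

CHF 96,212

T = 330/360 years.
Invest the HUF and cover forward: 1,800,000,000 × 1.004766667 × 0.0026710 = CHF 4,830,717.18.
Convert at spot and invest in CHF: 1,800,000,000 × 0.0024512 × 1.073058333 = CHF 4,734,505.05.
The quoted forward overvalues HUF, so borrow CHF, buy HUF at spot, deposit the HUF at 0.52%, and sell the proceeds forward at 0.0026710.
The gap between the two covered legs is CHF 96,212.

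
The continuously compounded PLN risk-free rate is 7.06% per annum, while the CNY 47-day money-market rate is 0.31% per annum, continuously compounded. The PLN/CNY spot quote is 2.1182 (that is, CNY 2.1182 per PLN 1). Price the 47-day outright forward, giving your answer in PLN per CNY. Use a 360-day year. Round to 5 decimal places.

0.47628

T = 47/360 years.
Growth of 1 CNY over T: e^(0.0031×47/360) = 1.0004048.
PLN accumulates by e^(0.0706×47/360) = 1.0092598.
Forward (CNY per PLN) = 2.1182 × 1.0004048 / 1.0092598 = 2.099615.
Quoted the other way: 1/2.099615 = 0.47628 PLN per CNY.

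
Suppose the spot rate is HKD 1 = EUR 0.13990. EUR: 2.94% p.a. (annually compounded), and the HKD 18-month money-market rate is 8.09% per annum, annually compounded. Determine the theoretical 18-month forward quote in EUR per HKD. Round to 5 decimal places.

0.13002

T = 18/12 years.
EUR accumulates by (1 + 0.0294)^(18/12) = 1.0444226.
Growth of 1 HKD over T: (1 + 0.0809)^(18/12) = 1.1237722.
So F = 0.1399 × 1.0444226 / 1.1237722 = 0.1300217 (EUR/HKD).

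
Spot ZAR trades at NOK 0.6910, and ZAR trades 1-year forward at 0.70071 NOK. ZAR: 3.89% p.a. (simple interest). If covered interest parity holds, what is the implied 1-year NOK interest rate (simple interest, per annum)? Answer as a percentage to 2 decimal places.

T = 1 year.
CIP gives F = S · g_NOK/g_ZAR, so g_NOK/g_ZAR = 0.70071/0.691 = 1.0140521.
ZAR growth factor: 1 + 0.0389×1 = 1.038900.
Hence g_NOK = 1.0534987.
(1.0534987 − 1)/T = 0.053499, i.e. 5.35%.

5.35%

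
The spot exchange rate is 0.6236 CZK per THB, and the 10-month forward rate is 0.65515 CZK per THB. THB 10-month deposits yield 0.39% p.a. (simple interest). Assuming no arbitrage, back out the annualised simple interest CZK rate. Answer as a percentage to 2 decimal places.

6.48%

T = 10/12 years.
CIP gives F = S · g_CZK/g_THB, so g_CZK/g_THB = 0.65515/0.6236 = 1.0505933.
THB growth factor: 1 + 0.0039×10/12 = 1.003250.
Hence g_CZK = 1.0540077.
(1.0540077 − 1)/T = 0.064809, i.e. 6.48%.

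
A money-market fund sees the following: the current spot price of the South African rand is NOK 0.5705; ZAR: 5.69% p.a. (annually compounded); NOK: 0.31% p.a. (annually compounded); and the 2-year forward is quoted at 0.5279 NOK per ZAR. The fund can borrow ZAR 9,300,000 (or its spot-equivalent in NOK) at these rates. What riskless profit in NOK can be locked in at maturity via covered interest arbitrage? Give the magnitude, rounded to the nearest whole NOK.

NOK 145,467

T = 2 years.
Invest the ZAR and cover forward: 9,300,000 × 1.11703761 × 0.5279 = NOK 5,484,062.64.
Convert at spot and invest in NOK: 9,300,000 × 0.5705 × 1.00620961 = NOK 5,338,596.02.
The quoted forward overvalues ZAR, so borrow NOK, buy ZAR at spot, deposit the ZAR at 5.69%, and sell the proceeds forward at 0.5279.
Arbitrage profit = |5,484,062.64 − 5,338,596.02| = NOK 145,467.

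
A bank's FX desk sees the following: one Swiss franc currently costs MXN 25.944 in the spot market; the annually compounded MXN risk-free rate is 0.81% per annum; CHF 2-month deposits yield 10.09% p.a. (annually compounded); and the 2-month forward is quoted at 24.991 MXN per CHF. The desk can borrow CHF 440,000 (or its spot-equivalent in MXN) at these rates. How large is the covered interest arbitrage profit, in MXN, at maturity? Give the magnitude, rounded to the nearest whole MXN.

MXN 257,089

T = 2/12 years.
Keep in CHF, deliver into the forward: 440,000·1.0161503676·24.991 = MXN 11,173,630.09.
Swap to MXN now, deposit: 440,000·25.944·1.0013454662 = MXN 11,430,718.98.
The quoted forward undervalues CHF, so borrow CHF, convert to MXN at spot, deposit the MXN at 0.81%, and buy CHF forward at 24.991 to cover the loan.
Profit = 11,430,718.98 − 11,173,630.09 = MXN 257,089.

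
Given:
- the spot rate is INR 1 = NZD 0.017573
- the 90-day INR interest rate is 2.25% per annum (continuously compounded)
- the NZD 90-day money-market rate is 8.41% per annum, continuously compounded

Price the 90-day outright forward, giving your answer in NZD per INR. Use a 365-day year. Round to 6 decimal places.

T = 90/365 years.
Growth of 1 NZD over T: e^(0.0841×90/365) = 1.0209535.
INR growth factor: e^(0.0225×90/365) = 1.0055634.
Forward (NZD per INR) = 0.017573 × 1.0209535 / 1.0055634 = 0.01784195.

0.017842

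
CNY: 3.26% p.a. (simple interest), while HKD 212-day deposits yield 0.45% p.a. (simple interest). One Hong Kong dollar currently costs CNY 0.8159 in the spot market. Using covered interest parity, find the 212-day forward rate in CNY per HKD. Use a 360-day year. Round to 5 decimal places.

T = 212/360 years.
CNY accumulates by 1 + 0.0326×212/360 = 1.0191978.
HKD accumulates by 1 + 0.0045×212/360 = 1.002650.
CIP: F = S · (grow CNY)/(grow HKD) = 0.8159 × 1.0191978/1.002650 = 0.8293657 CNY per HKD.

0.82937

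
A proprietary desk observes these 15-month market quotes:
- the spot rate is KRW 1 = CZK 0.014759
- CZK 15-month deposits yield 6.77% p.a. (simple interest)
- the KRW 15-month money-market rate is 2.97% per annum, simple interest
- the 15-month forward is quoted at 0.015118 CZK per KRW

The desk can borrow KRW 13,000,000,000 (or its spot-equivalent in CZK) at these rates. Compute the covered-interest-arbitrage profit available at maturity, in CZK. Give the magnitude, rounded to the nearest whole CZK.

CZK 4,273,420

T = 15/12 years.
Invest the KRW and cover forward: 13,000,000,000 × 1.037125 × 0.015118 = CZK 203,830,324.75.
Convert at spot and invest in CZK: 13,000,000,000 × 0.014759 × 1.084625 = CZK 208,103,744.88.
The quoted forward undervalues KRW, so borrow KRW, convert to CZK at spot, deposit the CZK at 6.77%, and buy KRW forward at 0.015118 to cover the loan.
Arbitrage profit = |203,830,324.75 − 208,103,744.88| = CZK 4,273,420.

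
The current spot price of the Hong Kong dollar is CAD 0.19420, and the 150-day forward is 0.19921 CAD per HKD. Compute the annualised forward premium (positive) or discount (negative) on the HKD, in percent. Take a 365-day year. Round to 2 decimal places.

+6.28%

T = 150/365 years.
Period premium: (0.19921 − 0.1942)/0.1942 = 0.0257981.
Per annum: 0.0257981 / (150/365) = 0.062775 = 6.28%.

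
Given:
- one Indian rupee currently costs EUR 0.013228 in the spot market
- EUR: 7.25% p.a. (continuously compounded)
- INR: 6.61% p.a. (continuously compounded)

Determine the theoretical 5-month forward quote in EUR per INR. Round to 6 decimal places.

0.013263

T = 5/12 years.
Growth of 1 EUR over T: e^(0.0725×5/12) = 1.0306692.
Growth of 1 INR over T: e^(0.0661×5/12) = 1.0279244.
Forward (EUR per INR) = 0.013228 × 1.0306692 / 1.0279244 = 0.01326332.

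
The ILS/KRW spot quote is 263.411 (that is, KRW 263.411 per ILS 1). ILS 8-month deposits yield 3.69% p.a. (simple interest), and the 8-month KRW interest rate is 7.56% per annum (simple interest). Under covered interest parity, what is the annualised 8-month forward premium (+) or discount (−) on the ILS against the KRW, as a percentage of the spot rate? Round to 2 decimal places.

T = 8/12 years.
CIP forward (KRW per ILS) = 263.411 × 1.050400/1.024600 = 270.043836.
(F − S)/S ÷ T = (270.043836 − 263.411)/263.411/(8/12) = 0.037771 → 3.78%.

+3.78%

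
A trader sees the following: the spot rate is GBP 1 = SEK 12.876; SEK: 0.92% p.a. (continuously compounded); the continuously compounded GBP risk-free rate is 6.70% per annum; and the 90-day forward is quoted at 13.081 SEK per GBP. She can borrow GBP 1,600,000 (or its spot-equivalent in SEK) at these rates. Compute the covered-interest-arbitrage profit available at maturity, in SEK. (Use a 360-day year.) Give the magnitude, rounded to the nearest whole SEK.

T = 90/360 years.
Invest the GBP and cover forward: 1,600,000 × 1.0168910678 × 13.081 = SEK 21,283,123.29.
Convert at spot and invest in SEK: 1,600,000 × 12.876 × 1.002302647 = SEK 20,649,038.21.
The quoted forward overvalues GBP, so borrow SEK, buy GBP at spot, deposit the GBP at 6.70%, and sell the proceeds forward at 13.081.
Arbitrage profit = |21,283,123.29 − 20,649,038.21| = SEK 634,085.

SEK 634,085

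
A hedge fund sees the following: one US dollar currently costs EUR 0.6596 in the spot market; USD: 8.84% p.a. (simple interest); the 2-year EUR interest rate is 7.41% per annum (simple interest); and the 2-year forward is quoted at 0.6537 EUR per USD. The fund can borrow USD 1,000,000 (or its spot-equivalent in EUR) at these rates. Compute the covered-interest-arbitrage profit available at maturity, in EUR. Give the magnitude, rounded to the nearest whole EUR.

T = 2 years.
Invest the USD and cover forward: 1,000,000 × 1.176800 × 0.6537 = EUR 769,274.16.
Convert at spot and invest in EUR: 1,000,000 × 0.6596 × 1.148200 = EUR 757,352.72.
The quoted forward overvalues USD, so borrow EUR, buy USD at spot, deposit the USD at 8.84%, and sell the proceeds forward at 0.6537.
The gap between the two covered legs is EUR 11,921.

EUR 11,921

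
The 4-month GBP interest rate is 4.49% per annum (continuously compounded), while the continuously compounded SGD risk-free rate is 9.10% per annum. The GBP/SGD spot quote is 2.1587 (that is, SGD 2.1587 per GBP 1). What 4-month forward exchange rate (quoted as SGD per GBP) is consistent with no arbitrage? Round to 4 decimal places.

T = 4/12 years.
SGD growth factor: e^(0.0910×4/12) = 1.0307981.
GBP accumulates by e^(0.0449×4/12) = 1.0150792.
Forward (SGD per GBP) = 2.1587 × 1.0307981 / 1.0150792 = 2.192128.

2.1921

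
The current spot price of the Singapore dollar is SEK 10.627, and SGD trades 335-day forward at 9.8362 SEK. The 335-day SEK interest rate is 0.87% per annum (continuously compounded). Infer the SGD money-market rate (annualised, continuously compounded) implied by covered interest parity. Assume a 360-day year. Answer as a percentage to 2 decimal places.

9.18%

T = 335/360 years.
F/S = 9.8362/10.627 = 0.9255858 = (growth of SEK) / (growth of SGD).
SEK growth factor: e^(0.0087×335/360) = 1.0081287.
Hence g_SGD = 1.0891791.
r = ln(1.0891791)/(335/360) = 0.091799 → 9.18%.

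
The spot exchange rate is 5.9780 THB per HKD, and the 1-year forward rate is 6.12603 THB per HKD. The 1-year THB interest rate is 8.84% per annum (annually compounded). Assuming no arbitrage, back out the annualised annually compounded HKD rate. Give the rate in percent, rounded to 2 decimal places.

6.21%

T = 1 year.
By CIP, F/S equals the THB-to-HKD growth ratio: 6.12603/5.978 = 1.0247625.
The THB side grows by (1 + 0.0884)^1 = 1.088400.
That pins the HKD growth at 1.0620998.
r = 1.0620998^(1/1) − 1 = 0.062100 → 6.21%.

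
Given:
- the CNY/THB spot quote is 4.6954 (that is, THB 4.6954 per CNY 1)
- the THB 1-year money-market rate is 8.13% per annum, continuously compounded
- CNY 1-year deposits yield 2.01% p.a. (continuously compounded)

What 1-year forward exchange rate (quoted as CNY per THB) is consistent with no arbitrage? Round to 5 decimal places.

T = 1 year.
Growth of 1 THB over T: e^(0.0813×1) = 1.0846963.
CNY accumulates by e^(0.0201×1) = 1.0203034.
CIP: F = S · (grow THB)/(grow CNY) = 4.6954 × 1.0846963/1.0203034 = 4.991734 THB per CNY.
Invert for CNY per THB: 1 / 4.991734 = 0.20033.

0.20033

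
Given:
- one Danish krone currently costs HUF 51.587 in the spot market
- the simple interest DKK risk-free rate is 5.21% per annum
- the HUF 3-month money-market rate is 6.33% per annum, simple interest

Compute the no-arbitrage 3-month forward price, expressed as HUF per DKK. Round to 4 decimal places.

T = 3/12 years.
HUF growth factor: 1 + 0.0633×3/12 = 1.015825.
DKK accumulates by 1 + 0.0521×3/12 = 1.013025.
So F = 51.587 × 1.015825 / 1.013025 = 51.729586 (HUF/DKK).

51.7296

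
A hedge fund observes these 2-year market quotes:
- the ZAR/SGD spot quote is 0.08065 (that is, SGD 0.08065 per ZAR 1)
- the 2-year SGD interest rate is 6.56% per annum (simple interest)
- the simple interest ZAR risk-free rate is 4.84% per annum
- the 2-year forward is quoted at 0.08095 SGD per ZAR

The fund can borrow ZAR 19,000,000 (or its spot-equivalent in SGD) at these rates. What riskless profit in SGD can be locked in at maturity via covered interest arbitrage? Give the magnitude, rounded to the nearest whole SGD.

T = 2 years.
Route A — deposit ZAR, sell forward: 19,000,000 × 1.096800 × 0.08095 = SGD 1,686,933.24.
Route B — convert at spot, deposit SGD: 19,000,000 × 0.08065 × 1.131200 = SGD 1,733,394.32.
The quoted forward undervalues ZAR, so borrow ZAR, convert to SGD at spot, deposit the SGD at 6.56%, and buy ZAR forward at 0.08095 to cover the loan.
Profit = 1,733,394.32 − 1,686,933.24 = SGD 46,461.

SGD 46,461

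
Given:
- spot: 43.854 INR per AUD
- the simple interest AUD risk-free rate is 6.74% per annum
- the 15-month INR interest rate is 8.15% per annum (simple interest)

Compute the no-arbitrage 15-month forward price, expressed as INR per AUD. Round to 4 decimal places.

44.5669

T = 15/12 years.
Growth of 1 INR over T: 1 + 0.0815×15/12 = 1.101875.
AUD growth factor: 1 + 0.0674×15/12 = 1.084250.
CIP: F = S · (grow INR)/(grow AUD) = 43.854 × 1.101875/1.084250 = 44.566868 INR per AUD.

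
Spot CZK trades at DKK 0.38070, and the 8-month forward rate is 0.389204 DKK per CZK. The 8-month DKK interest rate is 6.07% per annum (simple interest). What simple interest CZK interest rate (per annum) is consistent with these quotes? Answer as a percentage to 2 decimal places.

2.66%

T = 8/12 years.
CIP gives F = S · g_DKK/g_CZK, so g_DKK/g_CZK = 0.389204/0.3807 = 1.0223378.
The DKK side grows by 1 + 0.0607×8/12 = 1.0404667.
Hence g_CZK = 1.0177328.
(1.0177328 − 1)/T = 0.026599, i.e. 2.66%.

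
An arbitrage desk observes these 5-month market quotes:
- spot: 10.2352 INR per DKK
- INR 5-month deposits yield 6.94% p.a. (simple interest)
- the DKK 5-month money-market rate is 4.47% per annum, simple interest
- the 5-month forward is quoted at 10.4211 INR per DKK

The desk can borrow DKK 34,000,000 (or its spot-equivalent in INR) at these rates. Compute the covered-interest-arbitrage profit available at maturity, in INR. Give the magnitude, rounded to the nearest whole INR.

T = 5/12 years.
Keep in DKK, deliver into the forward: 34,000,000·1.018625·10.4211 = INR 360,916,561.58.
Swap to INR now, deposit: 34,000,000·10.2352·1.02891666667 = INR 358,059,707.47.
The quoted forward overvalues DKK, so borrow INR, buy DKK at spot, deposit the DKK at 4.47%, and sell the proceeds forward at 10.4211.
The gap between the two covered legs is INR 2,856,854.

INR 2,856,854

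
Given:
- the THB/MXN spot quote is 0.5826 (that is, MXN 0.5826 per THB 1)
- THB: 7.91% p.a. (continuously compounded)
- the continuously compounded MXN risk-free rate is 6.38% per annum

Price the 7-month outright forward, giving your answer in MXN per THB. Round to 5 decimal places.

0.57742

T = 7/12 years.
MXN growth factor: e^(0.0638×7/12) = 1.0379179.
THB accumulates by e^(0.0791×7/12) = 1.0472228.
CIP: F = S · (grow MXN)/(grow THB) = 0.5826 × 1.0379179/1.0472228 = 0.5774234 MXN per THB.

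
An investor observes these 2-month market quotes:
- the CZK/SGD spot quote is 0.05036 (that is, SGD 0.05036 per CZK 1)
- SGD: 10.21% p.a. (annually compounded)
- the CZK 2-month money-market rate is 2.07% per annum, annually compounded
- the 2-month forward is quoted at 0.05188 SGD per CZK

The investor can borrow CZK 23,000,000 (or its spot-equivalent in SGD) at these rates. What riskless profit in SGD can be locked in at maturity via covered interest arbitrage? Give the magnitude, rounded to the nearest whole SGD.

SGD 20,121

T = 2/12 years.
Invest the CZK and cover forward: 23,000,000 × 1.003420615 × 0.05188 = SGD 1,197,321.61.
Convert at spot and invest in SGD: 23,000,000 × 0.05036 × 1.016334887 = SGD 1,177,200.37.
The quoted forward overvalues CZK, so borrow SGD, buy CZK at spot, deposit the CZK at 2.07%, and sell the proceeds forward at 0.05188.
Arbitrage profit = |1,197,321.61 − 1,177,200.37| = SGD 20,121.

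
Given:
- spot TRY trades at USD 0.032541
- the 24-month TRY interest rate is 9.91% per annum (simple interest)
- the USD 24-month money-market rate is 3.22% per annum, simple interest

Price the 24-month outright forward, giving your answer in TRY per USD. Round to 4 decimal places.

T = 2 years.
USD growth factor: 1 + 0.0322×2 = 1.064400.
TRY growth factor: 1 + 0.0991×2 = 1.198200.
So F = 0.032541 × 1.064400 / 1.198200 = 0.028907228 (USD/TRY).
Invert for TRY per USD: 1 / 0.028907228 = 34.5934.

34.5934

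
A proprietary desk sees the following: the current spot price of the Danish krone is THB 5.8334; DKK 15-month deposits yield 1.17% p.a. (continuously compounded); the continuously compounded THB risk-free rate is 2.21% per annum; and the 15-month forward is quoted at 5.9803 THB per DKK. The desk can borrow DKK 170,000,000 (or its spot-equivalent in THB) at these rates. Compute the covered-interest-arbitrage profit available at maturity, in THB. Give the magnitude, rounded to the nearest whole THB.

T = 15/12 years.
Invest the DKK and cover forward: 170,000,000 × 1.014732468583 × 5.9803 = THB 1,031,628,778.92.
Convert at spot and invest in THB: 170,000,000 × 5.8334 × 1.02801010834 = THB 1,019,455,008.22.
The quoted forward overvalues DKK, so borrow THB, buy DKK at spot, deposit the DKK at 1.17%, and sell the proceeds forward at 5.9803.
Arbitrage profit = |1,031,628,778.92 − 1,019,455,008.22| = THB 12,173,771.

THB 12,173,771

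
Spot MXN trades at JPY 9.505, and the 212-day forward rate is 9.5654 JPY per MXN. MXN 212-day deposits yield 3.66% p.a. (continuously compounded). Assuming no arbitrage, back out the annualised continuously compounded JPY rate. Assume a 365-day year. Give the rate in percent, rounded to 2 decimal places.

4.75%

T = 212/365 years.
CIP gives F = S · g_JPY/g_MXN, so g_JPY/g_MXN = 9.5654/9.505 = 1.0063546.
The MXN side grows by e^(0.0366×212/365) = 1.0214856.
Hence g_JPY = 1.0279767.
r = ln(1.0279767)/(212/365) = 0.047506 → 4.75%.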